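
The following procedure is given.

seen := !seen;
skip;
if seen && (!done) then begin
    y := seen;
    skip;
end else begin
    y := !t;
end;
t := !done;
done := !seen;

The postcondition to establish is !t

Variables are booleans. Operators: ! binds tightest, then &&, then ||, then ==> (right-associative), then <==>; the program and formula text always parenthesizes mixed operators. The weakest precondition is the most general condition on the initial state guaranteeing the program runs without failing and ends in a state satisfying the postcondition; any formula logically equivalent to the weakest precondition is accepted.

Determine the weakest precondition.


Working backward. After the program, !t must hold.
Before done := !seen: !t
Before t := !done: done
Then branch requires done; else branch requires done.
Before the if: ((seen && (!done)) ==> done) && ((!(seen && (!done))) ==> done)
Before skip: ((seen && (!done)) ==> done) && ((!(seen && (!done))) ==> done)
Before seen := !seen: (((!seen) && (!done)) ==> done) && ((!((!seen) && (!done))) ==> done)
Answer: WP = (((!seen) && (!done)) ==> done) && ((!((!seen) && (!done))) ==> done)


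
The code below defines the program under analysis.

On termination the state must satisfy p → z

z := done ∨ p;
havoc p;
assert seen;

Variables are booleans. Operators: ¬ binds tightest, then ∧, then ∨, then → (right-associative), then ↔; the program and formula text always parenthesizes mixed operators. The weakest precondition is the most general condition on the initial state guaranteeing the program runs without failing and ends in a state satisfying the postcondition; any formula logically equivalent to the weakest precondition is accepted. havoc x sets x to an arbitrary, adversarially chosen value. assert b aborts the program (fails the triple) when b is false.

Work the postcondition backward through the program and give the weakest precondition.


Working backward. After the program, p → z must hold.
Before assert seen: seen ∧ (p → z)
Before havoc p: seen ∧ z
Before z := done ∨ p: seen ∧ (done ∨ p)
Answer: WP = seen ∧ (done ∨ p)


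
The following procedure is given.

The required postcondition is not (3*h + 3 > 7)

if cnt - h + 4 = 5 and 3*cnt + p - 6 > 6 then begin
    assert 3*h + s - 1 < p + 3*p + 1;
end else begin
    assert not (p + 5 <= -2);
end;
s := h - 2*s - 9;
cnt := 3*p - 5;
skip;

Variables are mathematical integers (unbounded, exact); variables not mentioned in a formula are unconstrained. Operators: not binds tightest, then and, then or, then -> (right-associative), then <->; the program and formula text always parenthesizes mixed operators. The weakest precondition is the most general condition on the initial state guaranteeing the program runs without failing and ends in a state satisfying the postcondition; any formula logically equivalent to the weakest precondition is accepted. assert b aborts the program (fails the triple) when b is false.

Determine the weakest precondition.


Working backward. After the program, the postcondition not (3*h + 3 > 7) must hold; in canonical form it is not (3*h > 4).
Before skip: not (3*h > 4)
Before cnt := 3*p - 5: not (3*h > 4)
Before s := h - 2*s - 9: not (3*h > 4)
Then branch requires 3*h + s < 4*p + 2 and (not (3*h > 4)); else branch requires (not (p <= -7)) and (not (3*h > 4)).
Before the if: ((cnt = h + 1 and 3*cnt + p > 12) -> (3*h + s < 4*p + 2 and (not (3*h > 4)))) and ((not (cnt = h + 1 and 3*cnt + p > 12)) -> ((not (p <= -7)) and (not (3*h > 4))))
Answer: WP = ((cnt = h + 1 and 3*cnt + p > 12) -> (3*h + s < 4*p + 2 and (not (3*h > 4)))) and ((not (cnt = h + 1 and 3*cnt + p > 12)) -> ((not (p <= -7)) and (not (3*h > 4))))


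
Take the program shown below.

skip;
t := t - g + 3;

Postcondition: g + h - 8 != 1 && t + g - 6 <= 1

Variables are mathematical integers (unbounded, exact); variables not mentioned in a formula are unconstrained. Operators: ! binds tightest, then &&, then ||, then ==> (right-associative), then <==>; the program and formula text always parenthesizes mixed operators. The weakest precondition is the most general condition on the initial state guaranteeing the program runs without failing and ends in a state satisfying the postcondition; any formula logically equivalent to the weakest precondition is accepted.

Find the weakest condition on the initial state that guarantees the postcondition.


Working backward. After the program, the postcondition g + h - 8 != 1 && t + g - 6 <= 1 must hold; in canonical form it is g + h != 9 && g + t <= 7.
Before t := t - g + 3: g + h != 9 && t <= 4
Before skip: g + h != 9 && t <= 4
Answer: WP = g + h != 9 && t <= 4


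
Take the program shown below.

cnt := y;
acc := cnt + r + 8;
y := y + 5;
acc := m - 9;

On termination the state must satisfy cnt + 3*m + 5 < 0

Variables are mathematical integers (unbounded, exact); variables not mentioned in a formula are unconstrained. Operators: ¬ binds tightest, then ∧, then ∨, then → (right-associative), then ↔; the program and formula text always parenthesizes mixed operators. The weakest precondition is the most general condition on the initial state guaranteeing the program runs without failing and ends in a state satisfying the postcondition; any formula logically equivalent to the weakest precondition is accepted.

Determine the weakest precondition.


Working backward. After the program, the postcondition cnt + 3*m + 5 < 0 must hold; in canonical form it is cnt + 3*m < -5.
Before acc := m - 9: cnt + 3*m < -5
Before y := y + 5: cnt + 3*m < -5
Before acc := cnt + r + 8: cnt + 3*m < -5
Before cnt := y: 3*m + y < -5
Answer: WP = 3*m + y < -5


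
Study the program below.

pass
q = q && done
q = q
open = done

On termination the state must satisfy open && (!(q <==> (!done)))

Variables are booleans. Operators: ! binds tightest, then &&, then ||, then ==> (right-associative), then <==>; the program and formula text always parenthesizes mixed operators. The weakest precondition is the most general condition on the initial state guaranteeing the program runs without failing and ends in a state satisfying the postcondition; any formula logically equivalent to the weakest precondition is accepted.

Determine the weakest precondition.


Working backward. After the program, open && (!(q <==> (!done))) must hold.
Before open := done: done && (!(q <==> (!done)))
Before q := q: done && (!(q <==> (!done)))
Before q := q && done: done && (!((q && done) <==> (!done)))
Before skip: done && (!((q && done) <==> (!done)))
Answer: WP = done && (!((q && done) <==> (!done)))


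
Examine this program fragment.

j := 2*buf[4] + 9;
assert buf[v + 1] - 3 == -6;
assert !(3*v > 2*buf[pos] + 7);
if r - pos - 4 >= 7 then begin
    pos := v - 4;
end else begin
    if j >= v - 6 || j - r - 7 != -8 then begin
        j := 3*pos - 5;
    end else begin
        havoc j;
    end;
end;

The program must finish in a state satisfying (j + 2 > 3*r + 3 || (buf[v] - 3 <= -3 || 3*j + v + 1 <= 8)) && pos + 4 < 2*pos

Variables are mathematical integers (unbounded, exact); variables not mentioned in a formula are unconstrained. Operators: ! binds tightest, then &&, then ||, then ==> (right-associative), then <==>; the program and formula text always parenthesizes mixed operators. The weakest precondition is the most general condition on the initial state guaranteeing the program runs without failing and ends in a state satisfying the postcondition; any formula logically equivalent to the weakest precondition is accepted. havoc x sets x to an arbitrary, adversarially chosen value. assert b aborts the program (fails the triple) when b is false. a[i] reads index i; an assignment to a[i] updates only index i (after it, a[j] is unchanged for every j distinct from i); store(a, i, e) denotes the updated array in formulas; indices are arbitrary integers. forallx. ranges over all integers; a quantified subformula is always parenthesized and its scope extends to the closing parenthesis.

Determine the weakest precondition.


Working backward. After the program, the postcondition (j + 2 > 3*r + 3 || (buf[v] - 3 <= -3 || 3*j + v + 1 <= 8)) && pos + 4 < 2*pos must hold; in canonical form it is (j > 3*r + 1 || buf[v] <= 0 || 3*j + v <= 7) && pos > 4.
Then branch requires (j > 3*r + 1 || buf[v] <= 0 || 3*j + v <= 7) && v > 8; else branch requires ((j >= v - 6 || j != r - 1) ==> ((3*pos > 3*r + 6 || buf[v] <= 0 || 9*pos + v <= 22) && pos > 4)) && ((!(j >= v - 6 || j != r - 1)) ==> (forall j_1. ((j_1 > 3*r + 1 || buf[v] <= 0 || 3*j_1 + v <= 7) && pos > 4))).
Before the if: (r >= pos + 11 ==> ((j > 3*r + 1 || buf[v] <= 0 || 3*j + v <= 7) && v > 8)) && ((!(r >= pos + 11)) ==> (((j >= v - 6 || j != r - 1) ==> ((3*pos > 3*r + 6 || buf[v] <= 0 || 9*pos + v <= 22) && pos > 4)) && ((!(j >= v - 6 || j != r - 1)) ==> (forall j_1. ((j_1 > 3*r + 1 || buf[v] <= 0 || 3*j_1 + v <= 7) && pos > 4)))))
Before assert !(3*v > 2*buf[pos] + 7): (!(3*v > 2*buf[pos] + 7)) && (r >= pos + 11 ==> ((j > 3*r + 1 || buf[v] <= 0 || 3*j + v <= 7) && v > 8)) && ((!(r >= pos + 11)) ==> (((j >= v - 6 || j != r - 1) ==> ((3*pos > 3*r + 6 || buf[v] <= 0 || 9*pos + v <= 22) && pos > 4)) && ((!(j >= v - 6 || j != r - 1)) ==> (forall j_1. ((j_1 > 3*r + 1 || buf[v] <= 0 || 3*j_1 + v <= 7) && pos > 4)))))
Before assert buf[v + 1] - 3 == -6: buf[v + 1] == -3 && (!(3*v > 2*buf[pos] + 7)) && (r >= pos + 11 ==> ((j > 3*r + 1 || buf[v] <= 0 || 3*j + v <= 7) && v > 8)) && ((!(r >= pos + 11)) ==> (((j >= v - 6 || j != r - 1) ==> ((3*pos > 3*r + 6 || buf[v] <= 0 || 9*pos + v <= 22) && pos > 4)) && ((!(j >= v - 6 || j != r - 1)) ==> (forall j_1. ((j_1 > 3*r + 1 || buf[v] <= 0 || 3*j_1 + v <= 7) && pos > 4)))))
Before j := 2*buf[4] + 9: buf[v + 1] == -3 && (!(3*v > 2*buf[pos] + 7)) && (r >= pos + 11 ==> ((2*buf[4] > 3*r - 8 || buf[v] <= 0 || 6*buf[4] + v <= -20) && v > 8)) && ((!(r >= pos + 11)) ==> (((2*buf[4] >= v - 15 || 2*buf[4] != r - 10) ==> ((3*pos > 3*r + 6 || buf[v] <= 0 || 9*pos + v <= 22) && pos > 4)) && ((!(2*buf[4] >= v - 15 || 2*buf[4] != r - 10)) ==> (forall j_1. ((j_1 > 3*r + 1 || buf[v] <= 0 || 3*j_1 + v <= 7) && pos > 4)))))
Answer: WP = buf[v + 1] == -3 && (!(3*v > 2*buf[pos] + 7)) && (r >= pos + 11 ==> ((2*buf[4] > 3*r - 8 || buf[v] <= 0 || 6*buf[4] + v <= -20) && v > 8)) && ((!(r >= pos + 11)) ==> (((2*buf[4] >= v - 15 || 2*buf[4] != r - 10) ==> ((3*pos > 3*r + 6 || buf[v] <= 0 || 9*pos + v <= 22) && pos > 4)) && ((!(2*buf[4] >= v - 15 || 2*buf[4] != r - 10)) ==> (forall j_1. ((j_1 > 3*r + 1 || buf[v] <= 0 || 3*j_1 + v <= 7) && pos > 4)))))


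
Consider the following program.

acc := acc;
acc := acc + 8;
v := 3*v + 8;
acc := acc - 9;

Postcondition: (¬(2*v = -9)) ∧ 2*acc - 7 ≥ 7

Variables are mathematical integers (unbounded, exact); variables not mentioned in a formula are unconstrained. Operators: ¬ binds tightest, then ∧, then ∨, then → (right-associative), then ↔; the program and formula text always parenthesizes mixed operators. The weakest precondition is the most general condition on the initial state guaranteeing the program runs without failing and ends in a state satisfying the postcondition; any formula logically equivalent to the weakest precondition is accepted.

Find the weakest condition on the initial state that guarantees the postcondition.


Working backward. After the program, the postcondition (¬(2*v = -9)) ∧ 2*acc - 7 ≥ 7 must hold; in canonical form it is (¬(2*v = -9)) ∧ 2*acc ≥ 14.
Before acc := acc - 9: (¬(2*v = -9)) ∧ 2*acc ≥ 32
Before v := 3*v + 8: (¬(6*v = -25)) ∧ 2*acc ≥ 32
Before acc := acc + 8: (¬(6*v = -25)) ∧ 2*acc ≥ 16
Before acc := acc: (¬(6*v = -25)) ∧ 2*acc ≥ 16
Answer: WP = (¬(6*v = -25)) ∧ 2*acc ≥ 16


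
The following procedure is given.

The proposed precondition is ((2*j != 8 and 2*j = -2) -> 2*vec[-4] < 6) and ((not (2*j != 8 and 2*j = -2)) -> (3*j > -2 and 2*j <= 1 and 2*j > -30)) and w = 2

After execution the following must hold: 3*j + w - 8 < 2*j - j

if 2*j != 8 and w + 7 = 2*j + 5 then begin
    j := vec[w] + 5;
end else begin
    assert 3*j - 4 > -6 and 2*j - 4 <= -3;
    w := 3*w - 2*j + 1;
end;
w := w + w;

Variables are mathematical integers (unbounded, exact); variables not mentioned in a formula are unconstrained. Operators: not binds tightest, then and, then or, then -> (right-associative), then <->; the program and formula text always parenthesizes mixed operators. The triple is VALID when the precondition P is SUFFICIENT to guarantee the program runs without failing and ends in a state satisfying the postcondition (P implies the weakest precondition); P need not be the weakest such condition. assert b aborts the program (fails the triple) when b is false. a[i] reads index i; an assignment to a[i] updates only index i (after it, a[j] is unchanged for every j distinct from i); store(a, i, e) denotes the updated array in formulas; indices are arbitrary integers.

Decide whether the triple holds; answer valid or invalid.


Working backward. After the program, the postcondition 3*j + w - 8 < 2*j - j must hold; in canonical form it is 2*j + w < 8.
Before w := w + w: 2*j + 2*w < 8
Then branch requires 2*vec[w] + 2*w < -2; else branch requires 3*j > -2 and 2*j <= 1 and 6*w < 2*j + 6.
Before the if: ((2*j != 8 and w = 2*j - 2) -> 2*vec[w] + 2*w < -2) and ((not (2*j != 8 and w = 2*j - 2)) -> (3*j > -2 and 2*j <= 1 and 6*w < 2*j + 6))
The weakest precondition is ((2*j != 8 and w = 2*j - 2) -> 2*vec[w] + 2*w < -2) and ((not (2*j != 8 and w = 2*j - 2)) -> (3*j > -2 and 2*j <= 1 and 6*w < 2*j + 6)).
Check whether ((2*j != 8 and 2*j = -2) -> 2*vec[-4] < 6) and ((not (2*j != 8 and 2*j = -2)) -> (3*j > -2 and 2*j <= 1 and 2*j > -30)) and w = 2 implies it.
Countermodel: at the initial state j = 0, vec = {[-4] = 0, [2] = 0, elsewhere 0}, w = 2, the precondition holds but the weakest precondition fails.
Answer: invalid


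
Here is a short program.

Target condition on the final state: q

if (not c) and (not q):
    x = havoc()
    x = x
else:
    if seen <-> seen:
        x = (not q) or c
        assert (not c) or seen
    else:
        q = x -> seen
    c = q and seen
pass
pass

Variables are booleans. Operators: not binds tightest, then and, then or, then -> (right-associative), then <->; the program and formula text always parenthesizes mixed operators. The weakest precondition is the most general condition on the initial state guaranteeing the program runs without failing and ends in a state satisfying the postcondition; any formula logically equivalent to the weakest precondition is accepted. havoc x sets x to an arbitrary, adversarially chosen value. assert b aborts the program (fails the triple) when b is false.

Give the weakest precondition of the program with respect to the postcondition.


Working backward. After the program, q must hold.
Before skip: q
Before skip: q
Then branch requires q; else branch requires ((not c) or seen) and q.
Before the if: (((not c) and (not q)) -> q) and ((not ((not c) and (not q))) -> (((not c) or seen) and q))
Answer: WP = (((not c) and (not q)) -> q) and ((not ((not c) and (not q))) -> (((not c) or seen) and q))


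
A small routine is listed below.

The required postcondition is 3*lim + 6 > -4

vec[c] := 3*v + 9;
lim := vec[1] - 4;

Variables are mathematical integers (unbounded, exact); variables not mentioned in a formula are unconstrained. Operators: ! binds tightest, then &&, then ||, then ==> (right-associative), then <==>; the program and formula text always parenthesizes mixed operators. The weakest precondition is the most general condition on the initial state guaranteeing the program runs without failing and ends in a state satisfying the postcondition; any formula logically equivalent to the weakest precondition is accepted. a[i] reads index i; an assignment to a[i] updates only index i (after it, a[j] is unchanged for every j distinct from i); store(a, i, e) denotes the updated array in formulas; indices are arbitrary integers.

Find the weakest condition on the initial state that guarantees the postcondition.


Working backward. After the program, the postcondition 3*lim + 6 > -4 must hold; in canonical form it is 3*lim > -10.
Before lim := vec[1] - 4: 3*vec[1] > 2
Before vec[c] := 3*v + 9: 3*store(vec, c, 3*v + 9)[1] > 2
Answer: WP = 3*store(vec, c, 3*v + 9)[1] > 2


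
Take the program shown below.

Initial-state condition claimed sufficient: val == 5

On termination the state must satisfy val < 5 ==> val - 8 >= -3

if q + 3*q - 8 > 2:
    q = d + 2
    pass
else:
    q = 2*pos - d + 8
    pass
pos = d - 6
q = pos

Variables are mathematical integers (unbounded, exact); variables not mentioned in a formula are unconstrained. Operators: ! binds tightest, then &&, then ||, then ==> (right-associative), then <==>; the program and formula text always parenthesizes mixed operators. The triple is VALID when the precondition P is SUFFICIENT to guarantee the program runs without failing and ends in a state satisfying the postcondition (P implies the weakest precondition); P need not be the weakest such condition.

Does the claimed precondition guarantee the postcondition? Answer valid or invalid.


Working backward. After the program, the postcondition val < 5 ==> val - 8 >= -3 must hold; in canonical form it is val < 5 ==> val >= 5.
Before q := pos: val < 5 ==> val >= 5
Before pos := d - 6: val < 5 ==> val >= 5
Then branch requires val < 5 ==> val >= 5; else branch requires val < 5 ==> val >= 5.
Before the if: (4*q > 10 ==> (val < 5 ==> val >= 5)) && ((!(4*q > 10)) ==> (val < 5 ==> val >= 5))
The weakest precondition is (4*q > 10 ==> (val < 5 ==> val >= 5)) && ((!(4*q > 10)) ==> (val < 5 ==> val >= 5)).
Check whether val == 5 implies it.
Every state satisfying the precondition satisfies the weakest precondition: the implication holds.
Answer: valid


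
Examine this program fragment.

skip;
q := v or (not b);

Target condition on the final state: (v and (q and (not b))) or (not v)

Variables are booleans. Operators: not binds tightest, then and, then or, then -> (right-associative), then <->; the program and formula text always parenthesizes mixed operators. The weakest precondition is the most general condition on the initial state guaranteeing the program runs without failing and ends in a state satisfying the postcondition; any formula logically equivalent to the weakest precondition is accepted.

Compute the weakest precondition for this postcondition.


Working backward. After the program, the postcondition (v and (q and (not b))) or (not v) must hold; in canonical form it is (v and q and (not b)) or (not v).
Before q := v or (not b): (v and (v or (not b)) and (not b)) or (not v)
Before skip: (v and (v or (not b)) and (not b)) or (not v)
Answer: WP = (v and (v or (not b)) and (not b)) or (not v)


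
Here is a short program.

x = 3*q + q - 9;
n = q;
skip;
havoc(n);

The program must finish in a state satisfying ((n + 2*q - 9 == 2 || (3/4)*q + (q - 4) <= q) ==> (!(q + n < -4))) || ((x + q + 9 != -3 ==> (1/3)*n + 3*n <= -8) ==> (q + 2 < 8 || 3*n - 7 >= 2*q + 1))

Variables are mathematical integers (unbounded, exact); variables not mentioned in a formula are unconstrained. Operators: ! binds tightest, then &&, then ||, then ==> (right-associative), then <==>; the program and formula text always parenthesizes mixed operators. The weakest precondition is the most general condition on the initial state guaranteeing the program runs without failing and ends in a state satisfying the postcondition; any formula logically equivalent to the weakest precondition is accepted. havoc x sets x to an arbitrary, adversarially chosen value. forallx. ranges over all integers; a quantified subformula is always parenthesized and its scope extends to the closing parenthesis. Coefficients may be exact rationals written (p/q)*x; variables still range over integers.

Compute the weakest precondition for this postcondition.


Working backward. After the program, the postcondition ((n + 2*q - 9 == 2 || (3/4)*q + (q - 4) <= q) ==> (!(q + n < -4))) || ((x + q + 9 != -3 ==> (1/3)*n + 3*n <= -8) ==> (q + 2 < 8 || 3*n - 7 >= 2*q + 1)) must hold; in canonical form it is ((n + 2*q == 11 || (3/4)*q <= 4) ==> (!(n + q < -4))) || ((q + x != -12 ==> (10/3)*n <= -8) ==> (q < 6 || 3*n >= 2*q + 8)).
Before havoc n: forall n_1. (((n_1 + 2*q == 11 || (3/4)*q <= 4) ==> (!(n_1 + q < -4))) || ((q + x != -12 ==> (10/3)*n_1 <= -8) ==> (q < 6 || 3*n_1 >= 2*q + 8)))
Before skip: forall n_1. (((n_1 + 2*q == 11 || (3/4)*q <= 4) ==> (!(n_1 + q < -4))) || ((q + x != -12 ==> (10/3)*n_1 <= -8) ==> (q < 6 || 3*n_1 >= 2*q + 8)))
Before n := q: forall n_1. (((n_1 + 2*q == 11 || (3/4)*q <= 4) ==> (!(n_1 + q < -4))) || ((q + x != -12 ==> (10/3)*n_1 <= -8) ==> (q < 6 || 3*n_1 >= 2*q + 8)))
Before x := 3*q + q - 9: forall n_1. (((n_1 + 2*q == 11 || (3/4)*q <= 4) ==> (!(n_1 + q < -4))) || ((5*q != -3 ==> (10/3)*n_1 <= -8) ==> (q < 6 || 3*n_1 >= 2*q + 8)))
Answer: WP = forall n_1. (((n_1 + 2*q == 11 || (3/4)*q <= 4) ==> (!(n_1 + q < -4))) || ((5*q != -3 ==> (10/3)*n_1 <= -8) ==> (q < 6 || 3*n_1 >= 2*q + 8)))


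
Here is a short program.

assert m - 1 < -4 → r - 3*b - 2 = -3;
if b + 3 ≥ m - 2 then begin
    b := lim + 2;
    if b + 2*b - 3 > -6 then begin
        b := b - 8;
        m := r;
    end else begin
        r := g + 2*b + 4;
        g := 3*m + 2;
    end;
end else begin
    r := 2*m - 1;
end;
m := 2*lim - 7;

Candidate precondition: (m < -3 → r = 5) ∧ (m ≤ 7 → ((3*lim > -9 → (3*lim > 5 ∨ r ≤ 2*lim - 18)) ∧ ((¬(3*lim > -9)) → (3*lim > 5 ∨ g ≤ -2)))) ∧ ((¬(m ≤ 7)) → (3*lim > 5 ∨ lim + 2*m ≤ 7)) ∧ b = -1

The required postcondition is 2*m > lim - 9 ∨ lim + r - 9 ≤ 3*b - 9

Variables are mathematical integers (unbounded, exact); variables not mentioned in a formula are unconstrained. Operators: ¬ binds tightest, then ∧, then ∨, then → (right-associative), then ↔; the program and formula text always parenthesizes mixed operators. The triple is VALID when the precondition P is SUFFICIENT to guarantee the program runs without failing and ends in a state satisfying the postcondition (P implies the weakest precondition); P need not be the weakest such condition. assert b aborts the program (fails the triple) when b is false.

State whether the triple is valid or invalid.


Working backward. After the program, the postcondition 2*m > lim - 9 ∨ lim + r - 9 ≤ 3*b - 9 must hold; in canonical form it is 2*m > lim - 9 ∨ lim + r ≤ 3*b.
Before m := 2*lim - 7: 3*lim > 5 ∨ lim + r ≤ 3*b
Then branch requires (3*lim > -9 → (3*lim > 5 ∨ r ≤ 2*lim - 18)) ∧ ((¬(3*lim > -9)) → (3*lim > 5 ∨ g ≤ -2)); else branch requires 3*lim > 5 ∨ lim + 2*m ≤ 3*b + 1.
Before the if: (b ≥ m - 5 → ((3*lim > -9 → (3*lim > 5 ∨ r ≤ 2*lim - 18)) ∧ ((¬(3*lim > -9)) → (3*lim > 5 ∨ g ≤ -2)))) ∧ ((¬(b ≥ m - 5)) → (3*lim > 5 ∨ lim + 2*m ≤ 3*b + 1))
Before assert m - 1 < -4 → r - 3*b - 2 = -3: (m < -3 → r = 3*b - 1) ∧ (b ≥ m - 5 → ((3*lim > -9 → (3*lim > 5 ∨ r ≤ 2*lim - 18)) ∧ ((¬(3*lim > -9)) → (3*lim > 5 ∨ g ≤ -2)))) ∧ ((¬(b ≥ m - 5)) → (3*lim > 5 ∨ lim + 2*m ≤ 3*b + 1))
The weakest precondition is (m < -3 → r = 3*b - 1) ∧ (b ≥ m - 5 → ((3*lim > -9 → (3*lim > 5 ∨ r ≤ 2*lim - 18)) ∧ ((¬(3*lim > -9)) → (3*lim > 5 ∨ g ≤ -2)))) ∧ ((¬(b ≥ m - 5)) → (3*lim > 5 ∨ lim + 2*m ≤ 3*b + 1)).
Check whether (m < -3 → r = 5) ∧ (m ≤ 7 → ((3*lim > -9 → (3*lim > 5 ∨ r ≤ 2*lim - 18)) ∧ ((¬(3*lim > -9)) → (3*lim > 5 ∨ g ≤ -2)))) ∧ ((¬(m ≤ 7)) → (3*lim > 5 ∨ lim + 2*m ≤ 7)) ∧ b = -1 implies it.
Countermodel: at the initial state b = -1, g = -2, lim = -4, m = 6, r = -4, the precondition holds but the weakest precondition fails.
Answer: invalid


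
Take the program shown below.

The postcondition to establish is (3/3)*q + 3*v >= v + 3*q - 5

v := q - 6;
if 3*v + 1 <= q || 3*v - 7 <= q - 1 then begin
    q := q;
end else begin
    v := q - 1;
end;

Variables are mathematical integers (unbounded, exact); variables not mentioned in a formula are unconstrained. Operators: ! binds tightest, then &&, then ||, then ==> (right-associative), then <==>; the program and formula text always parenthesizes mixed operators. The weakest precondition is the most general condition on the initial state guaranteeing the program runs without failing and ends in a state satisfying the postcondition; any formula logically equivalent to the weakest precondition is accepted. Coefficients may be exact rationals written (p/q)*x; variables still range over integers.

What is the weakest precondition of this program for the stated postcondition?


Working backward. After the program, the postcondition (3/3)*q + 3*v >= v + 3*q - 5 must hold; in canonical form it is 2*v >= 2*q - 5.
Then branch requires 2*v >= 2*q - 5; else branch requires true.
Before the if: (3*v <= q - 1 || 3*v <= q + 6) ==> 2*v >= 2*q - 5
Before v := q - 6: !(2*q <= 17 || 2*q <= 24)
Answer: WP = !(2*q <= 17 || 2*q <= 24)


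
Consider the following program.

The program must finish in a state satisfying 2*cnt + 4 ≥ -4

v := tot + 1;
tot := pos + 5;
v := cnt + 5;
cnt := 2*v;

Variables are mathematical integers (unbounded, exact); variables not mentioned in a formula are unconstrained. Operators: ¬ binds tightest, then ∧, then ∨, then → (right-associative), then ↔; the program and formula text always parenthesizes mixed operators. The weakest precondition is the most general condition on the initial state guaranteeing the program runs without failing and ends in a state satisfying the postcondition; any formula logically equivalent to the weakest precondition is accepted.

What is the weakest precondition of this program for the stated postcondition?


Working backward. After the program, the postcondition 2*cnt + 4 ≥ -4 must hold; in canonical form it is 2*cnt ≥ -8.
Before cnt := 2*v: 4*v ≥ -8
Before v := cnt + 5: 4*cnt ≥ -28
Before tot := pos + 5: 4*cnt ≥ -28
Before v := tot + 1: 4*cnt ≥ -28
Answer: WP = 4*cnt ≥ -28


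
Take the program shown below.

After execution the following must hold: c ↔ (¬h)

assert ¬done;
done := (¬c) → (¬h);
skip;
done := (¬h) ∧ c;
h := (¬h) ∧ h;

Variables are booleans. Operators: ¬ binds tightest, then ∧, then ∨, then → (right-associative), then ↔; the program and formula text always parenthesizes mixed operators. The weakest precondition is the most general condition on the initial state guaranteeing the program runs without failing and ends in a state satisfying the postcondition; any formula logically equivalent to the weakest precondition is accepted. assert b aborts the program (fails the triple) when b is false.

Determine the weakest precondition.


Working backward. After the program, c ↔ (¬h) must hold.
Before h := (¬h) ∧ h: c
Before done := (¬h) ∧ c: c
Before skip: c
Before done := (¬c) → (¬h): c
Before assert ¬done: (¬done) ∧ c
Answer: WP = (¬done) ∧ c


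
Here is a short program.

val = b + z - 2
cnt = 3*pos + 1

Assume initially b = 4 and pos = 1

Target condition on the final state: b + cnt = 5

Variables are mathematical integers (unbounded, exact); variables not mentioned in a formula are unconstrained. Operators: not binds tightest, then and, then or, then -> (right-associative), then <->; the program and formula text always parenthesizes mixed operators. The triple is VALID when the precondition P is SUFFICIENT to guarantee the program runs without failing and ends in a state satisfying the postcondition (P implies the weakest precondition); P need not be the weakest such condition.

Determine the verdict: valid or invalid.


Working backward. After the program, b + cnt = 5 must hold.
Before cnt := 3*pos + 1: b + 3*pos = 4
Before val := b + z - 2: b + 3*pos = 4
The weakest precondition is b + 3*pos = 4.
Check whether b = 4 and pos = 1 implies it.
Countermodel: at the initial state b = 4, pos = 1, the precondition holds but the weakest precondition fails.
Answer: invalid


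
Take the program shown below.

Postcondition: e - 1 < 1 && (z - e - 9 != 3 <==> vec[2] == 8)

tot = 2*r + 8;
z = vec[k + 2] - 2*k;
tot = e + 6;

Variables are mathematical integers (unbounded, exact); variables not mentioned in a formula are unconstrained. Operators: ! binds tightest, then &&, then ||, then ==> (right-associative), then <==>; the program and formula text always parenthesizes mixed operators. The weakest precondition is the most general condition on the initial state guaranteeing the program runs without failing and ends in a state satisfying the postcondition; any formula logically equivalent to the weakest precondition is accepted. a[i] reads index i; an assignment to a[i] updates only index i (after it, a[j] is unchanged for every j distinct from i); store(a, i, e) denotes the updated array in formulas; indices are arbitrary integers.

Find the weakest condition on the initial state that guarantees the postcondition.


Working backward. After the program, the postcondition e - 1 < 1 && (z - e - 9 != 3 <==> vec[2] == 8) must hold; in canonical form it is e < 2 && (z != e + 12 <==> vec[2] == 8).
Before tot := e + 6: e < 2 && (z != e + 12 <==> vec[2] == 8)
Before z := vec[k + 2] - 2*k: e < 2 && (vec[k + 2] != e + 2*k + 12 <==> vec[2] == 8)
Before tot := 2*r + 8: e < 2 && (vec[k + 2] != e + 2*k + 12 <==> vec[2] == 8)
Answer: WP = e < 2 && (vec[k + 2] != e + 2*k + 12 <==> vec[2] == 8)


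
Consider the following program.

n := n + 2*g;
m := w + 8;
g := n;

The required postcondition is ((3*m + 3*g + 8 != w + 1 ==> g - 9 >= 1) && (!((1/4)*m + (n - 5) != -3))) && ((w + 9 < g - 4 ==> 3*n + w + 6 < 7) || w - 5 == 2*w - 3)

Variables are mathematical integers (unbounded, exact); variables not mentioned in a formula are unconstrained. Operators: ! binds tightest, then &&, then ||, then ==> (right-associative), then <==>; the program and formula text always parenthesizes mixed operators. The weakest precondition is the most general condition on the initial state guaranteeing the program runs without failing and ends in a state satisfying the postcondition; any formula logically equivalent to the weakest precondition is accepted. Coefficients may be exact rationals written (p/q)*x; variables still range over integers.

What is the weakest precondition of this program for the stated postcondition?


Working backward. After the program, the postcondition ((3*m + 3*g + 8 != w + 1 ==> g - 9 >= 1) && (!((1/4)*m + (n - 5) != -3))) && ((w + 9 < g - 4 ==> 3*n + w + 6 < 7) || w - 5 == 2*w - 3) must hold; in canonical form it is (3*g + 3*m != w - 7 ==> g >= 10) && (!((1/4)*m + n != 2)) && ((w < g - 13 ==> 3*n + w < 1) || w == -2).
Before g := n: (3*m + 3*n != w - 7 ==> n >= 10) && (!((1/4)*m + n != 2)) && ((w < n - 13 ==> 3*n + w < 1) || w == -2)
Before m := w + 8: (3*n + 2*w != -31 ==> n >= 10) && (!(n + (1/4)*w != 0)) && ((w < n - 13 ==> 3*n + w < 1) || w == -2)
Before n := n + 2*g: (6*g + 3*n + 2*w != -31 ==> 2*g + n >= 10) && (!(2*g + n + (1/4)*w != 0)) && ((w < 2*g + n - 13 ==> 6*g + 3*n + w < 1) || w == -2)
Answer: WP = (6*g + 3*n + 2*w != -31 ==> 2*g + n >= 10) && (!(2*g + n + (1/4)*w != 0)) && ((w < 2*g + n - 13 ==> 6*g + 3*n + w < 1) || w == -2)


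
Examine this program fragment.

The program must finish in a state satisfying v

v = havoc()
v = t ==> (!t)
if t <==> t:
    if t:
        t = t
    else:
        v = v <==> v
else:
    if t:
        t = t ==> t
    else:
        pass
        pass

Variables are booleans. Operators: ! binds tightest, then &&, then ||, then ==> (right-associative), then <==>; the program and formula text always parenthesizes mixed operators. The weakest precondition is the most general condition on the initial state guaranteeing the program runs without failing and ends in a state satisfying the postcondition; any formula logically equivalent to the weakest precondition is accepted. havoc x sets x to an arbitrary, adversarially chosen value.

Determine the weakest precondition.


Working backward. After the program, v must hold.
Then branch requires t ==> v; else branch requires (t ==> v) && ((!t) ==> v).
Before the if: t ==> v
Before v := t ==> (!t): t ==> (t ==> (!t))
Before havoc v: t ==> (t ==> (!t))
Answer: WP = t ==> (t ==> (!t))


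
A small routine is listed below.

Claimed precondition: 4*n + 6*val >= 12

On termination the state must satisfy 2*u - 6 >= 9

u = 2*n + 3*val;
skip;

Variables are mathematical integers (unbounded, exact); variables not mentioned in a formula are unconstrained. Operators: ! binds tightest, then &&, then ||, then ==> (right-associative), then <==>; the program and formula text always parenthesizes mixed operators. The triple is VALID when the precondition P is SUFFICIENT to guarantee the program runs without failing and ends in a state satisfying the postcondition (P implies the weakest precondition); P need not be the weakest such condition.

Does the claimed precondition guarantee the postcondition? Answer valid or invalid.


Working backward. After the program, the postcondition 2*u - 6 >= 9 must hold; in canonical form it is 2*u >= 15.
Before skip: 2*u >= 15
Before u := 2*n + 3*val: 4*n + 6*val >= 15
The weakest precondition is 4*n + 6*val >= 15.
Check whether 4*n + 6*val >= 12 implies it.
Countermodel: at the initial state n = 3, val = 0, the precondition holds but the weakest precondition fails.
Answer: invalid


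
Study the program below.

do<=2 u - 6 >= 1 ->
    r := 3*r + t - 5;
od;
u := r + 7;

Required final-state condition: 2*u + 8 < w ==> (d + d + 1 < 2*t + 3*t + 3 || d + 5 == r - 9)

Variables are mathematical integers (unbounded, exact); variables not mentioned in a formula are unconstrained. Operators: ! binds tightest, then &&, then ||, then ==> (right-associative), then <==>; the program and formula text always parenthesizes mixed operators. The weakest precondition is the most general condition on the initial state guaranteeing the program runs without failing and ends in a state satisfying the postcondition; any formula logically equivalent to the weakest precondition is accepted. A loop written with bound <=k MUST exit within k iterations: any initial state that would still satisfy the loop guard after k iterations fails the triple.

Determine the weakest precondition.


Working backward. After the program, the postcondition 2*u + 8 < w ==> (d + d + 1 < 2*t + 3*t + 3 || d + 5 == r - 9) must hold; in canonical form it is 2*u < w - 8 ==> (2*d < 5*t + 2 || d == r - 14).
Before u := r + 7: 2*r < w - 22 ==> (2*d < 5*t + 2 || d == r - 14)
Before the loop (bound <=2), unroll the exhaustion recursion (WP_0 = exit-now case; WP_j = one more guarded iteration, up to j = 2):
  WP_0: (!(u >= 7)) && (2*r < w - 22 ==> (2*d < 5*t + 2 || d == r - 14))
  WP_1: (u >= 7 ==> ((!(u >= 7)) && (6*r + 2*t < w - 12 ==> (2*d < 5*t + 2 || d == 3*r + t - 19)))) && ((!(u >= 7)) ==> (2*r < w - 22 ==> (2*d < 5*t + 2 || d == r - 14)))
  WP_2: (u >= 7 ==> ((u >= 7 ==> ((!(u >= 7)) && (18*r + 8*t < w + 18 ==> (2*d < 5*t + 2 || d == 9*r + 4*t - 34)))) && ((!(u >= 7)) ==> (6*r + 2*t < w - 12 ==> (2*d < 5*t + 2 || d == 3*r + t - 19))))) && ((!(u >= 7)) ==> (2*r < w - 22 ==> (2*d < 5*t + 2 || d == r - 14)))
So before the loop: (u >= 7 ==> ((u >= 7 ==> ((!(u >= 7)) && (18*r + 8*t < w + 18 ==> (2*d < 5*t + 2 || d == 9*r + 4*t - 34)))) && ((!(u >= 7)) ==> (6*r + 2*t < w - 12 ==> (2*d < 5*t + 2 || d == 3*r + t - 19))))) && ((!(u >= 7)) ==> (2*r < w - 22 ==> (2*d < 5*t + 2 || d == r - 14)))
Answer: WP = (u >= 7 ==> ((u >= 7 ==> ((!(u >= 7)) && (18*r + 8*t < w + 18 ==> (2*d < 5*t + 2 || d == 9*r + 4*t - 34)))) && ((!(u >= 7)) ==> (6*r + 2*t < w - 12 ==> (2*d < 5*t + 2 || d == 3*r + t - 19))))) && ((!(u >= 7)) ==> (2*r < w - 22 ==> (2*d < 5*t + 2 || d == r - 14)))


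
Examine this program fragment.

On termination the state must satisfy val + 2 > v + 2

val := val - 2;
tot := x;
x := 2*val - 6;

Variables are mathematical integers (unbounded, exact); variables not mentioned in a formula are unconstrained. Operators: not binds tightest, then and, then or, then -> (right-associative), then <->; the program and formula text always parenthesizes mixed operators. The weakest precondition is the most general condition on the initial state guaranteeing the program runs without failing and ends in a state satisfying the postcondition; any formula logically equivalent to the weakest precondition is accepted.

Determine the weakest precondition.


Working backward. After the program, the postcondition val + 2 > v + 2 must hold; in canonical form it is val > v.
Before x := 2*val - 6: val > v
Before tot := x: val > v
Before val := val - 2: val > v + 2
Answer: WP = val > v + 2


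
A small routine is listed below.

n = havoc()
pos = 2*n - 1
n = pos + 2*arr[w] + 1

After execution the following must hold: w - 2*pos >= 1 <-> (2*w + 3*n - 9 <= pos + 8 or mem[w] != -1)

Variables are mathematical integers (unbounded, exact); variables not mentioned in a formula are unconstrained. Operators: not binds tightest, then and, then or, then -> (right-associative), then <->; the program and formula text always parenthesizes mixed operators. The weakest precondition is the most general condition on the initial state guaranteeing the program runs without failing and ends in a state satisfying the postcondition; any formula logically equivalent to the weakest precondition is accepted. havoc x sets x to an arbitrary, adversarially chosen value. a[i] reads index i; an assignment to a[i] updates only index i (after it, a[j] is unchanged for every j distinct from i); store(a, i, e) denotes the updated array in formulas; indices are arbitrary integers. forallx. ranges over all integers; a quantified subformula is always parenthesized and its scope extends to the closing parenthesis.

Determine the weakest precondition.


Working backward. After the program, the postcondition w - 2*pos >= 1 <-> (2*w + 3*n - 9 <= pos + 8 or mem[w] != -1) must hold; in canonical form it is w >= 2*pos + 1 <-> (3*n + 2*w <= pos + 17 or mem[w] != -1).
Before n := pos + 2*arr[w] + 1: w >= 2*pos + 1 <-> (6*arr[w] + 2*pos + 2*w <= 14 or mem[w] != -1)
Before pos := 2*n - 1: w >= 4*n - 1 <-> (6*arr[w] + 4*n + 2*w <= 16 or mem[w] != -1)
Before havoc n: forall n_1. (w >= 4*n_1 - 1 <-> (6*arr[w] + 4*n_1 + 2*w <= 16 or mem[w] != -1))
Answer: WP = forall n_1. (w >= 4*n_1 - 1 <-> (6*arr[w] + 4*n_1 + 2*w <= 16 or mem[w] != -1))


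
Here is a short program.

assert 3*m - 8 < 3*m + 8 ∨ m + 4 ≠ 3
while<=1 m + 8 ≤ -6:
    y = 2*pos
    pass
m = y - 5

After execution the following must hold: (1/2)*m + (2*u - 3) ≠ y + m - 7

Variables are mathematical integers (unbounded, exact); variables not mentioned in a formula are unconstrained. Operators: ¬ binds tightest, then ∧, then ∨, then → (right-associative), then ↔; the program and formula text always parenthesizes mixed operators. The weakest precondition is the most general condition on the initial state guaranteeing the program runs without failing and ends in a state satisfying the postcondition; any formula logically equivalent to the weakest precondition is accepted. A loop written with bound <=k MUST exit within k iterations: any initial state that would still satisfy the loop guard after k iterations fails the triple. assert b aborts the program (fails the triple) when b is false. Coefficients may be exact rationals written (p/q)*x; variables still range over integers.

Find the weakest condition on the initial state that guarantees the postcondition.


Working backward. After the program, the postcondition (1/2)*m + (2*u - 3) ≠ y + m - 7 must hold; in canonical form it is 2*u ≠ (1/2)*m + y - 4.
Before m := y - 5: 2*u ≠ (3/2)*y - 13/2
Before the loop (bound <=1), unroll the exhaustion recursion (WP_0 = exit-now case; WP_j = one more guarded iteration, up to j = 1):
  WP_0: (¬(m ≤ -14)) ∧ 2*u ≠ (3/2)*y - 13/2
  WP_1: (m ≤ -14 → ((¬(m ≤ -14)) ∧ 2*u ≠ 3*pos - 13/2)) ∧ ((¬(m ≤ -14)) → 2*u ≠ (3/2)*y - 13/2)
So before the loop: (m ≤ -14 → ((¬(m ≤ -14)) ∧ 2*u ≠ 3*pos - 13/2)) ∧ ((¬(m ≤ -14)) → 2*u ≠ (3/2)*y - 13/2)
Before assert 3*m - 8 < 3*m + 8 ∨ m + 4 ≠ 3: (m ≤ -14 → ((¬(m ≤ -14)) ∧ 2*u ≠ 3*pos - 13/2)) ∧ ((¬(m ≤ -14)) → 2*u ≠ (3/2)*y - 13/2)
Answer: WP = (m ≤ -14 → ((¬(m ≤ -14)) ∧ 2*u ≠ 3*pos - 13/2)) ∧ ((¬(m ≤ -14)) → 2*u ≠ (3/2)*y - 13/2)


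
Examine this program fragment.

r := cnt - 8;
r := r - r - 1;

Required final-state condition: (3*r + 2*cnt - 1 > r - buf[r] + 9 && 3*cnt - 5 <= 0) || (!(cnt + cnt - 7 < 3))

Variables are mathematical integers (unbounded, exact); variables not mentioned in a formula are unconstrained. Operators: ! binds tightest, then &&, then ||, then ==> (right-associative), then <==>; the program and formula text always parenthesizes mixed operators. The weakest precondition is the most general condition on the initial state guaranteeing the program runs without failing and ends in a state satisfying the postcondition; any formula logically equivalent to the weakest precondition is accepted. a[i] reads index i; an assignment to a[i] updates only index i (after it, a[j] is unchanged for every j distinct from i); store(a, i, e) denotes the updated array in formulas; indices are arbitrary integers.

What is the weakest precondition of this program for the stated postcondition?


Working backward. After the program, the postcondition (3*r + 2*cnt - 1 > r - buf[r] + 9 && 3*cnt - 5 <= 0) || (!(cnt + cnt - 7 < 3)) must hold; in canonical form it is (buf[r] + 2*cnt + 2*r > 10 && 3*cnt <= 5) || (!(2*cnt < 10)).
Before r := r - r - 1: (buf[-1] + 2*cnt > 12 && 3*cnt <= 5) || (!(2*cnt < 10))
Before r := cnt - 8: (buf[-1] + 2*cnt > 12 && 3*cnt <= 5) || (!(2*cnt < 10))
Answer: WP = (buf[-1] + 2*cnt > 12 && 3*cnt <= 5) || (!(2*cnt < 10))
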